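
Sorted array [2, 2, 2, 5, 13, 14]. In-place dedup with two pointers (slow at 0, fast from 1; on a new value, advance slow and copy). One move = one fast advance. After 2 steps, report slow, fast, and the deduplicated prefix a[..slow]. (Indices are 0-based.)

(s=0,f=1) a[fast]=2=a[slow] dup → fast++
(s=0,f=2) a[fast]=2=a[slow] dup → fast++

slow=0, fast=3, prefix=[2]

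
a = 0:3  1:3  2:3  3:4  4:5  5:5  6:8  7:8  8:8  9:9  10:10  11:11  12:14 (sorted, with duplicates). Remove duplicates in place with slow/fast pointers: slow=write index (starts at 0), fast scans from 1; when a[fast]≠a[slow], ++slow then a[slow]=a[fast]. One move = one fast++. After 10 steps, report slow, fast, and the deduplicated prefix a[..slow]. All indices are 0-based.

(s=0,f=1) a[fast]=3=a[slow] dup → fast++
(s=0,f=2) a[fast]=3=a[slow] dup → fast++
(s=0,f=3) a[fast]=4≠a[slow]=3 write a[1]=4 → slow++,fast++
(s=1,f=4) a[fast]=5≠a[slow]=4 write a[2]=5 → slow++,fast++
(s=2,f=5) a[fast]=5=a[slow] dup → fast++
(s=2,f=6) a[fast]=8≠a[slow]=5 write a[3]=8 → slow++,fast++
(s=3,f=7) a[fast]=8=a[slow] dup → fast++
(s=3,f=8) a[fast]=8=a[slow] dup → fast++
(s=3,f=9) a[fast]=9≠a[slow]=8 write a[4]=9 → slow++,fast++
(s=4,f=10) a[fast]=10≠a[slow]=9 write a[5]=10 → slow++,fast++

slow=5, fast=11, prefix=[3, 4, 5, 8, 9, 10]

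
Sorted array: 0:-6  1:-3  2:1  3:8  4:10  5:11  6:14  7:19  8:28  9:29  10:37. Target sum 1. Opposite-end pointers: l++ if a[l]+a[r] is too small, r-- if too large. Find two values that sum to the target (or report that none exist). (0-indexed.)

no pair

l=0 r=10: -6+37=31 >1, r--
l=0 r=9: -6+29=23 >1, r--
l=0 r=8: -6+28=22 >1, r--
l=0 r=7: -6+19=13 >1, r--
l=0 r=6: -6+14=8 >1, r--
l=0 r=5: -6+11=5 >1, r--
l=0 r=4: -6+10=4 >1, r--
l=0 r=3: -6+8=2 >1, r--
l=0 r=2: -6+1=-5 <1, l++
l=1 r=2: -3+1=-2 <1, l++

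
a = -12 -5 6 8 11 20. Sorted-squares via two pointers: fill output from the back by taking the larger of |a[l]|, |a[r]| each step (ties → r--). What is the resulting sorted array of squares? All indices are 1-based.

l=1 r=6: |-12|<=|20| out[6]=400, r--
l=1 r=5: |-12|>|11| out[5]=144, l++
l=2 r=5: |-5|<=|11| out[4]=121, r--
l=2 r=4: |-5|<=|8| out[3]=64, r--
l=2 r=3: |-5|<=|6| out[2]=36, r--
l=2 r=2: |-5|<=|-5| out[1]=25, r--

[25, 36, 64, 121, 144, 400]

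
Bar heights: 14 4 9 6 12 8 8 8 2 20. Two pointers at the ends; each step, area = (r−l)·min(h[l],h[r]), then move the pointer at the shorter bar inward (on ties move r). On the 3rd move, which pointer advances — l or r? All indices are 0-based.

l

[0,9] min(14,20)*9=126 best=126 * → l++
[1,9] min(4,20)*8=32 best=126 → l++
[2,9] min(9,20)*7=63 best=126 → l++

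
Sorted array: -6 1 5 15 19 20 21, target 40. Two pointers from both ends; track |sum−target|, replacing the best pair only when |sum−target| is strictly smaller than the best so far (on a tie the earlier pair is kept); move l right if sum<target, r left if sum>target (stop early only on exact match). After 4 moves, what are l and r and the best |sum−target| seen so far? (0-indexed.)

l=4, r=6, best |Δ|=4

[0,6] -6+21=15 d=25 * → l++
[1,6] 1+21=22 d=18 * → l++
[2,6] 5+21=26 d=14 * → l++
[3,6] 15+21=36 d=4 * → l++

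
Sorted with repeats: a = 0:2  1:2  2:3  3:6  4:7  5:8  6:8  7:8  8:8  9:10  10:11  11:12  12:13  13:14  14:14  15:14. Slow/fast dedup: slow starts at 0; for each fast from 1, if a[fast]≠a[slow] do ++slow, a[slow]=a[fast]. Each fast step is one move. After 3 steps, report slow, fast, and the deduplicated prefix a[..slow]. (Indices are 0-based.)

slow=2, fast=4, prefix=[2, 3, 6]

(s=0,f=1) a[fast]=2=a[slow] dup → fast++
(s=0,f=2) a[fast]=3≠a[slow]=2 write a[1]=3 → slow++,fast++
(s=1,f=3) a[fast]=6≠a[slow]=3 write a[2]=6 → slow++,fast++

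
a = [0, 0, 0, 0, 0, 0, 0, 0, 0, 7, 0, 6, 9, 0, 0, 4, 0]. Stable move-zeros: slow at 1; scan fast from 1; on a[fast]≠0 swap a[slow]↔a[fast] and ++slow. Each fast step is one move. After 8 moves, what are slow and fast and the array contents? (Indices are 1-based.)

(s=1,f=1) a[fast]=0 → fast++
(s=1,f=2) a[fast]=0 → fast++
(s=1,f=3) a[fast]=0 → fast++
(s=1,f=4) a[fast]=0 → fast++
(s=1,f=5) a[fast]=0 → fast++
(s=1,f=6) a[fast]=0 → fast++
(s=1,f=7) a[fast]=0 → fast++
(s=1,f=8) a[fast]=0 → fast++

slow=1, fast=9, a=[0, 0, 0, 0, 0, 0, 0, 0, 0, 7, 0, 6, 9, 0, 0, 4, 0]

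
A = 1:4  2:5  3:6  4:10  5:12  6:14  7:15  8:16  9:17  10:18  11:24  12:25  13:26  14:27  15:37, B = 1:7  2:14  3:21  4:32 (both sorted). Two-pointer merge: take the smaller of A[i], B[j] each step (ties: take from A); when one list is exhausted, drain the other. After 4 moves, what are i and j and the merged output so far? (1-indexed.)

i=4, j=2, merged so far=[4, 5, 6, 7]

[i=1,j=1] A[i]=4<=B[j]=7 take 4 → i++
[i=2,j=1] A[i]=5<=B[j]=7 take 5 → i++
[i=3,j=1] A[i]=6<=B[j]=7 take 6 → i++
[i=4,j=1] A[i]=10>B[j]=7 take 7 → j++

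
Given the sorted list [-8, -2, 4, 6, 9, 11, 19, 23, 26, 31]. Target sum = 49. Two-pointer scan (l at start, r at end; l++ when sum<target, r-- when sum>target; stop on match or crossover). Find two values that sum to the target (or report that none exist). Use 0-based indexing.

(23, 26)

l=0 r=9: -8+31=23 <49, l++
l=1 r=9: -2+31=29 <49, l++
l=2 r=9: 4+31=35 <49, l++
l=3 r=9: 6+31=37 <49, l++
l=4 r=9: 9+31=40 <49, l++
l=5 r=9: 11+31=42 <49, l++
l=6 r=9: 19+31=50 >49, r--
l=6 r=8: 19+26=45 <49, l++
l=7 r=8: 23+26=49, found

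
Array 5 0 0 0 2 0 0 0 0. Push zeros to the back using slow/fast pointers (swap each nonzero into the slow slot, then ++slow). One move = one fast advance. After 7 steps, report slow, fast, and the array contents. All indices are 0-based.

slow=0 fast=0: a[fast]=5≠0 swap→a[0]=5, slow++,fast++
slow=1 fast=1: a[fast]=0, fast++
slow=1 fast=2: a[fast]=0, fast++
slow=1 fast=3: a[fast]=0, fast++
slow=1 fast=4: a[fast]=2≠0 swap→a[1]=2, slow++,fast++
slow=2 fast=5: a[fast]=0, fast++
slow=2 fast=6: a[fast]=0, fast++

slow=2, fast=7, a=[5, 2, 0, 0, 0, 0, 0, 0, 0]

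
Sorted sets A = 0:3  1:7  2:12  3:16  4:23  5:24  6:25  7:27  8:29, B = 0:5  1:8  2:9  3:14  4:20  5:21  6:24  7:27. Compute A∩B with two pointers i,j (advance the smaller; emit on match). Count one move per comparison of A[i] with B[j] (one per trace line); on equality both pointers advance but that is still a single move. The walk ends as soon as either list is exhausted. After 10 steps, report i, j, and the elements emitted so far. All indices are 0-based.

i=0 j=0: 3<5, i++
i=1 j=0: 7>5, j++
i=1 j=1: 7<8, i++
i=2 j=1: 12>8, j++
i=2 j=2: 12>9, j++
i=2 j=3: 12<14, i++
i=3 j=3: 16>14, j++
i=3 j=4: 16<20, i++
i=4 j=4: 23>20, j++
i=4 j=5: 23>21, j++

i=4, j=6, emitted=[]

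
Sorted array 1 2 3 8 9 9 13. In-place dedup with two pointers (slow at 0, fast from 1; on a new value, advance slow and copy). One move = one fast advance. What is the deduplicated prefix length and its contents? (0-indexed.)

slow=0 fast=1: a[fast]=2≠a[slow]=1 write a[1]=2, slow++,fast++
slow=1 fast=2: a[fast]=3≠a[slow]=2 write a[2]=3, slow++,fast++
slow=2 fast=3: a[fast]=8≠a[slow]=3 write a[3]=8, slow++,fast++
slow=3 fast=4: a[fast]=9≠a[slow]=8 write a[4]=9, slow++,fast++
slow=4 fast=5: a[fast]=9=a[slow] dup, fast++
slow=4 fast=6: a[fast]=13≠a[slow]=9 write a[5]=13, slow++,fast++

length 6; prefix = [1, 2, 3, 8, 9, 13]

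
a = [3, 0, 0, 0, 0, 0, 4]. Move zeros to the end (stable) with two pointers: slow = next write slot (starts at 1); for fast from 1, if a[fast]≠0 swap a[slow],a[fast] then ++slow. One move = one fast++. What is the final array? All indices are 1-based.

slow=1 fast=1: a[fast]=3≠0 swap→a[1]=3, slow++,fast++
slow=2 fast=2: a[fast]=0, fast++
slow=2 fast=3: a[fast]=0, fast++
slow=2 fast=4: a[fast]=0, fast++
slow=2 fast=5: a[fast]=0, fast++
slow=2 fast=6: a[fast]=0, fast++
slow=2 fast=7: a[fast]=4≠0 swap→a[2]=4, slow++,fast++

[3, 4, 0, 0, 0, 0, 0]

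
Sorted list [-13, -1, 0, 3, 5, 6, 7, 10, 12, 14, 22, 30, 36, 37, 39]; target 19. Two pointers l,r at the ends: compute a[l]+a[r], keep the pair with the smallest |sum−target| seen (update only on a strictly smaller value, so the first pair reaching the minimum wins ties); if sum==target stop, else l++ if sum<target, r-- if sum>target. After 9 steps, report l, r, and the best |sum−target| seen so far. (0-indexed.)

l=4, r=9, best |Δ|=2

l=0 r=14: -13+39=26 d=7 *, r--
l=0 r=13: -13+37=24 d=5 *, r--
l=0 r=12: -13+36=23 d=4 *, r--
l=0 r=11: -13+30=17 d=2 *, l++
l=1 r=11: -1+30=29 d=10, r--
l=1 r=10: -1+22=21 d=2, r--
l=1 r=9: -1+14=13 d=6, l++
l=2 r=9: 0+14=14 d=5, l++
l=3 r=9: 3+14=17 d=2, l++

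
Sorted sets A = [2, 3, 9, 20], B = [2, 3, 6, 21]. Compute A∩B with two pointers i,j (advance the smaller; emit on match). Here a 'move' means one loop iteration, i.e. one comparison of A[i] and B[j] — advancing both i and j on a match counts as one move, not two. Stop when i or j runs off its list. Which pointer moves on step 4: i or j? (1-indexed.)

i

i=1 j=1: 2==2 emit, i++,j++
i=2 j=2: 3==3 emit, i++,j++
i=3 j=3: 9>6, j++
i=3 j=4: 9<21, i++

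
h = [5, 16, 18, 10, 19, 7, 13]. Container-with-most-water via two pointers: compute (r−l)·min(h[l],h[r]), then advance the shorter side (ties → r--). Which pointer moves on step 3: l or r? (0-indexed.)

[0,6] min(5,13)*6=30 best=30 * → l++
[1,6] min(16,13)*5=65 best=65 * → r--
[1,5] min(16,7)*4=28 best=65 → r--

r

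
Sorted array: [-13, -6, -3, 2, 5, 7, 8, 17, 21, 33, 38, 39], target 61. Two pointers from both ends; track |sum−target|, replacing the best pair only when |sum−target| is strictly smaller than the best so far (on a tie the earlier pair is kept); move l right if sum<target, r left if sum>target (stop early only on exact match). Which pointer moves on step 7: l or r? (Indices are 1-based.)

l

l=1 r=12: -13+39=26 d=35 *, l++
l=2 r=12: -6+39=33 d=28 *, l++
l=3 r=12: -3+39=36 d=25 *, l++
l=4 r=12: 2+39=41 d=20 *, l++
l=5 r=12: 5+39=44 d=17 *, l++
l=6 r=12: 7+39=46 d=15 *, l++
l=7 r=12: 8+39=47 d=14 *, l++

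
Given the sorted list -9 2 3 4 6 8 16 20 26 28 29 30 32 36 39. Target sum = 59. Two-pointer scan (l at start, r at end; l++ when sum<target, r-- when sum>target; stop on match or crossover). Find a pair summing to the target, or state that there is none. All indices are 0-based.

(20, 39)

[0,14] -9+39=30 <59 → l++
[1,14] 2+39=41 <59 → l++
[2,14] 3+39=42 <59 → l++
[3,14] 4+39=43 <59 → l++
[4,14] 6+39=45 <59 → l++
[5,14] 8+39=47 <59 → l++
[6,14] 16+39=55 <59 → l++
[7,14] 20+39=59 → found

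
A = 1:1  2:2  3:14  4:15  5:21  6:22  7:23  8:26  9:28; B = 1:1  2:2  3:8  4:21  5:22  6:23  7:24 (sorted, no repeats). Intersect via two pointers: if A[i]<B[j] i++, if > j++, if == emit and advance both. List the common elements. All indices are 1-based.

i=1 j=1: 1==1 emit, i++,j++
i=2 j=2: 2==2 emit, i++,j++
i=3 j=3: 14>8, j++
i=3 j=4: 14<21, i++
i=4 j=4: 15<21, i++
i=5 j=4: 21==21 emit, i++,j++
i=6 j=5: 22==22 emit, i++,j++
i=7 j=6: 23==23 emit, i++,j++
i=8 j=7: 26>24, j++

intersection = [1, 2, 21, 22, 23]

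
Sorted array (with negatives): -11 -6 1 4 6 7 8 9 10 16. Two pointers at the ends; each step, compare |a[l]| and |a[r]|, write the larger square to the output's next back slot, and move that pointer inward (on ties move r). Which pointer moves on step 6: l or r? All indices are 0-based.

l=0 r=9: |-11|<=|16| out[9]=256, r--
l=0 r=8: |-11|>|10| out[8]=121, l++
l=1 r=8: |-6|<=|10| out[7]=100, r--
l=1 r=7: |-6|<=|9| out[6]=81, r--
l=1 r=6: |-6|<=|8| out[5]=64, r--
l=1 r=5: |-6|<=|7| out[4]=49, r--

r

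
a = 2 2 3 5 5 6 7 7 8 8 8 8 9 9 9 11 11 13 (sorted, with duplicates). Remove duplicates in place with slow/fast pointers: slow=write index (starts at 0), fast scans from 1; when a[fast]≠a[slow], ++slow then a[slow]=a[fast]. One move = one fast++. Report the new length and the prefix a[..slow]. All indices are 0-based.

length 9; prefix = [2, 3, 5, 6, 7, 8, 9, 11, 13]

slow=0 fast=1: a[fast]=2=a[slow] dup, fast++
slow=0 fast=2: a[fast]=3≠a[slow]=2 write a[1]=3, slow++,fast++
slow=1 fast=3: a[fast]=5≠a[slow]=3 write a[2]=5, slow++,fast++
slow=2 fast=4: a[fast]=5=a[slow] dup, fast++
slow=2 fast=5: a[fast]=6≠a[slow]=5 write a[3]=6, slow++,fast++
slow=3 fast=6: a[fast]=7≠a[slow]=6 write a[4]=7, slow++,fast++
slow=4 fast=7: a[fast]=7=a[slow] dup, fast++
slow=4 fast=8: a[fast]=8≠a[slow]=7 write a[5]=8, slow++,fast++
slow=5 fast=9: a[fast]=8=a[slow] dup, fast++
slow=5 fast=10: a[fast]=8=a[slow] dup, fast++
slow=5 fast=11: a[fast]=8=a[slow] dup, fast++
slow=5 fast=12: a[fast]=9≠a[slow]=8 write a[6]=9, slow++,fast++
slow=6 fast=13: a[fast]=9=a[slow] dup, fast++
slow=6 fast=14: a[fast]=9=a[slow] dup, fast++
slow=6 fast=15: a[fast]=11≠a[slow]=9 write a[7]=11, slow++,fast++
slow=7 fast=16: a[fast]=11=a[slow] dup, fast++
slow=7 fast=17: a[fast]=13≠a[slow]=11 write a[8]=13, slow++,fast++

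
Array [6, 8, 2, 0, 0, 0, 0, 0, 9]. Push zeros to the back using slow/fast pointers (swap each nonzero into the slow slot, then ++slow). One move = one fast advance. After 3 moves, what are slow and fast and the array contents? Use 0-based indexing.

slow=0 fast=0: a[fast]=6≠0 swap→a[0]=6, slow++,fast++
slow=1 fast=1: a[fast]=8≠0 swap→a[1]=8, slow++,fast++
slow=2 fast=2: a[fast]=2≠0 swap→a[2]=2, slow++,fast++

slow=3, fast=3, a=[6, 8, 2, 0, 0, 0, 0, 0, 9]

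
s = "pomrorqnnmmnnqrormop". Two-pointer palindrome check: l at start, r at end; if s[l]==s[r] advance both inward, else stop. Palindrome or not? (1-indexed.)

l=1 r=20: 'p'=='p', l++,r--
l=2 r=19: 'o'=='o', l++,r--
l=3 r=18: 'm'=='m', l++,r--
l=4 r=17: 'r'=='r', l++,r--
l=5 r=16: 'o'=='o', l++,r--
l=6 r=15: 'r'=='r', l++,r--
l=7 r=14: 'q'=='q', l++,r--
l=8 r=13: 'n'=='n', l++,r--
l=9 r=12: 'n'=='n', l++,r--
l=10 r=11: 'm'=='m', l++,r--

palindrome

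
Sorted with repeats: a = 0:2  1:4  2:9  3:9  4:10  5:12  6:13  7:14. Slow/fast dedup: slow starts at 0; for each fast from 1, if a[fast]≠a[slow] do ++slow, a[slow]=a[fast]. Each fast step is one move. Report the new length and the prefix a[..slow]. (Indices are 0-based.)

slow=0 fast=1: a[fast]=4≠a[slow]=2 write a[1]=4, slow++,fast++
slow=1 fast=2: a[fast]=9≠a[slow]=4 write a[2]=9, slow++,fast++
slow=2 fast=3: a[fast]=9=a[slow] dup, fast++
slow=2 fast=4: a[fast]=10≠a[slow]=9 write a[3]=10, slow++,fast++
slow=3 fast=5: a[fast]=12≠a[slow]=10 write a[4]=12, slow++,fast++
slow=4 fast=6: a[fast]=13≠a[slow]=12 write a[5]=13, slow++,fast++
slow=5 fast=7: a[fast]=14≠a[slow]=13 write a[6]=14, slow++,fast++

length 7; prefix = [2, 4, 9, 10, 12, 13, 14]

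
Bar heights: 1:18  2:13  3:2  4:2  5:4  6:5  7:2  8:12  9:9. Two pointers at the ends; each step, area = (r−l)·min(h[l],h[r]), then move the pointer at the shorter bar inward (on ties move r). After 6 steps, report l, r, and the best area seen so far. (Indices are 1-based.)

l=1 r=9: min(18,9)*8=72 best=72 *, r--
l=1 r=8: min(18,12)*7=84 best=84 *, r--
l=1 r=7: min(18,2)*6=12 best=84, r--
l=1 r=6: min(18,5)*5=25 best=84, r--
l=1 r=5: min(18,4)*4=16 best=84, r--
l=1 r=4: min(18,2)*3=6 best=84, r--

l=1, r=3, best area=84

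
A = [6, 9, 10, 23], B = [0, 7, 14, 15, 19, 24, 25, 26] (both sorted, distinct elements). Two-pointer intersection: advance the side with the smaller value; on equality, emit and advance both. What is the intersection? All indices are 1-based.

i=1 j=1: 6>0, j++
i=1 j=2: 6<7, i++
i=2 j=2: 9>7, j++
i=2 j=3: 9<14, i++
i=3 j=3: 10<14, i++
i=4 j=3: 23>14, j++
i=4 j=4: 23>15, j++
i=4 j=5: 23>19, j++
i=4 j=6: 23<24, i++

intersection = []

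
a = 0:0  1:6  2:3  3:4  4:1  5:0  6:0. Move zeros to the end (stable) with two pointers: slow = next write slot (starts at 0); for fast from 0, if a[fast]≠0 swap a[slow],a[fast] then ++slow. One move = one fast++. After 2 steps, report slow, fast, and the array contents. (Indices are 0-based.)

(s=0,f=0) a[fast]=0 → fast++
(s=0,f=1) a[fast]=6≠0 swap→a[0]=6 → slow++,fast++

slow=1, fast=2, a=[6, 0, 3, 4, 1, 0, 0]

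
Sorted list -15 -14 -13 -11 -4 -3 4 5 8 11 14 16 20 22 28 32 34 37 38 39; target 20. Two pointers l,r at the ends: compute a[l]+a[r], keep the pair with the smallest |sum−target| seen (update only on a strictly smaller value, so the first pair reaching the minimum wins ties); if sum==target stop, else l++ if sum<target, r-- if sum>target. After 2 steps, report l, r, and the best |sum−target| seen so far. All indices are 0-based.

l=0 r=19: -15+39=24 d=4 *, r--
l=0 r=18: -15+38=23 d=3 *, r--

l=0, r=17, best |Δ|=3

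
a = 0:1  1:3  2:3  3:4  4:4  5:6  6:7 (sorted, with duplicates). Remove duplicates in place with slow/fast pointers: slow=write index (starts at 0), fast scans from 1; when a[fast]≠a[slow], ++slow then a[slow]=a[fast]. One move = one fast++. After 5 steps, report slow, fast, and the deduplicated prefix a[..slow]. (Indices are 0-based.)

(s=0,f=1) a[fast]=3≠a[slow]=1 write a[1]=3 → slow++,fast++
(s=1,f=2) a[fast]=3=a[slow] dup → fast++
(s=1,f=3) a[fast]=4≠a[slow]=3 write a[2]=4 → slow++,fast++
(s=2,f=4) a[fast]=4=a[slow] dup → fast++
(s=2,f=5) a[fast]=6≠a[slow]=4 write a[3]=6 → slow++,fast++

slow=3, fast=6, prefix=[1, 3, 4, 6]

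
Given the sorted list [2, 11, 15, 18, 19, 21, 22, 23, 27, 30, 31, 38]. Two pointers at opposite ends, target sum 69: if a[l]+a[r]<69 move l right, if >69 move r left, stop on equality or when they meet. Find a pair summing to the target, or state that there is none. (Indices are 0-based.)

(31, 38)

l=0 r=11: 2+38=40 <69, l++
l=1 r=11: 11+38=49 <69, l++
l=2 r=11: 15+38=53 <69, l++
l=3 r=11: 18+38=56 <69, l++
l=4 r=11: 19+38=57 <69, l++
l=5 r=11: 21+38=59 <69, l++
l=6 r=11: 22+38=60 <69, l++
l=7 r=11: 23+38=61 <69, l++
l=8 r=11: 27+38=65 <69, l++
l=9 r=11: 30+38=68 <69, l++
l=10 r=11: 31+38=69, found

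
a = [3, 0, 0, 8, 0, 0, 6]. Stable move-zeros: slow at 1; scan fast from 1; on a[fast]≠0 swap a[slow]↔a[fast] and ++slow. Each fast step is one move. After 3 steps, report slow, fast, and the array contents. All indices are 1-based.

slow=2, fast=4, a=[3, 0, 0, 8, 0, 0, 6]

(s=1,f=1) a[fast]=3≠0 swap→a[1]=3 → slow++,fast++
(s=2,f=2) a[fast]=0 → fast++
(s=2,f=3) a[fast]=0 → fast++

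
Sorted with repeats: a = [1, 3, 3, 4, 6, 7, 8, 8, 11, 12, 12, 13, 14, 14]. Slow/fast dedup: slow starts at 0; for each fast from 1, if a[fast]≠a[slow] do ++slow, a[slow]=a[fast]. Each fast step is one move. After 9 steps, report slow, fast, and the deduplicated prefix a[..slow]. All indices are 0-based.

slow=7, fast=10, prefix=[1, 3, 4, 6, 7, 8, 11, 12]

slow=0 fast=1: a[fast]=3≠a[slow]=1 write a[1]=3, slow++,fast++
slow=1 fast=2: a[fast]=3=a[slow] dup, fast++
slow=1 fast=3: a[fast]=4≠a[slow]=3 write a[2]=4, slow++,fast++
slow=2 fast=4: a[fast]=6≠a[slow]=4 write a[3]=6, slow++,fast++
slow=3 fast=5: a[fast]=7≠a[slow]=6 write a[4]=7, slow++,fast++
slow=4 fast=6: a[fast]=8≠a[slow]=7 write a[5]=8, slow++,fast++
slow=5 fast=7: a[fast]=8=a[slow] dup, fast++
slow=5 fast=8: a[fast]=11≠a[slow]=8 write a[6]=11, slow++,fast++
slow=6 fast=9: a[fast]=12≠a[slow]=11 write a[7]=12, slow++,fast++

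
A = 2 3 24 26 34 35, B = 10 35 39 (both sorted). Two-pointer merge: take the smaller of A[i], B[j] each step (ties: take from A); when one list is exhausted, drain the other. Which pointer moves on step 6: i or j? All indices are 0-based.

i

[i=0,j=0] A[i]=2<=B[j]=10 take 2 → i++
[i=1,j=0] A[i]=3<=B[j]=10 take 3 → i++
[i=2,j=0] A[i]=24>B[j]=10 take 10 → j++
[i=2,j=1] A[i]=24<=B[j]=35 take 24 → i++
[i=3,j=1] A[i]=26<=B[j]=35 take 26 → i++
[i=4,j=1] A[i]=34<=B[j]=35 take 34 → i++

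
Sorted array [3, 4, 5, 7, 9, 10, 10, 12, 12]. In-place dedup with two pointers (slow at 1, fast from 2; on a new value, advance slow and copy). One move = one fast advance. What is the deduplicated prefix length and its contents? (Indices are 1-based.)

(s=1,f=2) a[fast]=4≠a[slow]=3 write a[2]=4 → slow++,fast++
(s=2,f=3) a[fast]=5≠a[slow]=4 write a[3]=5 → slow++,fast++
(s=3,f=4) a[fast]=7≠a[slow]=5 write a[4]=7 → slow++,fast++
(s=4,f=5) a[fast]=9≠a[slow]=7 write a[5]=9 → slow++,fast++
(s=5,f=6) a[fast]=10≠a[slow]=9 write a[6]=10 → slow++,fast++
(s=6,f=7) a[fast]=10=a[slow] dup → fast++
(s=6,f=8) a[fast]=12≠a[slow]=10 write a[7]=12 → slow++,fast++
(s=7,f=9) a[fast]=12=a[slow] dup → fast++

length 7; prefix = [3, 4, 5, 7, 9, 10, 12]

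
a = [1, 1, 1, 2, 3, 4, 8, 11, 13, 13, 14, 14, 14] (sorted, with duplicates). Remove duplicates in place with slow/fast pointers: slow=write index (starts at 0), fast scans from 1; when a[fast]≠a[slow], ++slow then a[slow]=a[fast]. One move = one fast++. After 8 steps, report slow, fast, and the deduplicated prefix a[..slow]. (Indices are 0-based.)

slow=0 fast=1: a[fast]=1=a[slow] dup, fast++
slow=0 fast=2: a[fast]=1=a[slow] dup, fast++
slow=0 fast=3: a[fast]=2≠a[slow]=1 write a[1]=2, slow++,fast++
slow=1 fast=4: a[fast]=3≠a[slow]=2 write a[2]=3, slow++,fast++
slow=2 fast=5: a[fast]=4≠a[slow]=3 write a[3]=4, slow++,fast++
slow=3 fast=6: a[fast]=8≠a[slow]=4 write a[4]=8, slow++,fast++
slow=4 fast=7: a[fast]=11≠a[slow]=8 write a[5]=11, slow++,fast++
slow=5 fast=8: a[fast]=13≠a[slow]=11 write a[6]=13, slow++,fast++

slow=6, fast=9, prefix=[1, 2, 3, 4, 8, 11, 13]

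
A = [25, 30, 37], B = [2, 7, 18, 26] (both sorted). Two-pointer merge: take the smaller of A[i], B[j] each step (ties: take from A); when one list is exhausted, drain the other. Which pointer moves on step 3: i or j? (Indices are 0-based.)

i=0 j=0: A[i]=25>B[j]=2 take 2, j++
i=0 j=1: A[i]=25>B[j]=7 take 7, j++
i=0 j=2: A[i]=25>B[j]=18 take 18, j++

j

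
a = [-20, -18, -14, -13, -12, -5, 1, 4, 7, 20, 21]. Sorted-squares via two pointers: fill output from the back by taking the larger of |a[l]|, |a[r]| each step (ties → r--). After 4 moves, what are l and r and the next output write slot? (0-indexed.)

[0,10] |-20|<=|21| out[10]=441 → r--
[0,9] |-20|<=|20| out[9]=400 → r--
[0,8] |-20|>|7| out[8]=400 → l++
[1,8] |-18|>|7| out[7]=324 → l++

l=2, r=8, next write slot=6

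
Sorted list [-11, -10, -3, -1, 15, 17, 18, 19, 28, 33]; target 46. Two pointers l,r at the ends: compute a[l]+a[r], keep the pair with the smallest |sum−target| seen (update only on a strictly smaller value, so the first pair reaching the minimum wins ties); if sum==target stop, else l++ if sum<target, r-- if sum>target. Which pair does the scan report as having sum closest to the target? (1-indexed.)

l=1 r=10: -11+33=22 d=24 *, l++
l=2 r=10: -10+33=23 d=23 *, l++
l=3 r=10: -3+33=30 d=16 *, l++
l=4 r=10: -1+33=32 d=14 *, l++
l=5 r=10: 15+33=48 d=2 *, r--
l=5 r=9: 15+28=43 d=3, l++
l=6 r=9: 17+28=45 d=1 *, l++
l=7 r=9: 18+28=46 d=0 *, stop

pair (18, 28) with sum 46 (|Δ|=0)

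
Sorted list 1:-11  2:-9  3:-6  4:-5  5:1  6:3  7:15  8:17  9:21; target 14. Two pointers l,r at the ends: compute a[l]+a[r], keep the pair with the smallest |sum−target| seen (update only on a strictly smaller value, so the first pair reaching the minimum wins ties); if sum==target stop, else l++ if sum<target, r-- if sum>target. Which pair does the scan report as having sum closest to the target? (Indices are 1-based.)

l=1 r=9: -11+21=10 d=4 *, l++
l=2 r=9: -9+21=12 d=2 *, l++
l=3 r=9: -6+21=15 d=1 *, r--
l=3 r=8: -6+17=11 d=3, l++
l=4 r=8: -5+17=12 d=2, l++
l=5 r=8: 1+17=18 d=4, r--
l=5 r=7: 1+15=16 d=2, r--
l=5 r=6: 1+3=4 d=10, l++

pair (-6, 21) with sum 15 (|Δ|=1)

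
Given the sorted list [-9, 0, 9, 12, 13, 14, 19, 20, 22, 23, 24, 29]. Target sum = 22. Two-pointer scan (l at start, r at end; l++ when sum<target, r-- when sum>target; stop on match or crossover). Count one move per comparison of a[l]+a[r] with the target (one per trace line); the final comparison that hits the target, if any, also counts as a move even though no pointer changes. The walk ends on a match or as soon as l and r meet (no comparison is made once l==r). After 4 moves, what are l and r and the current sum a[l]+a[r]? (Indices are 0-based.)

l=1, r=8, sum=22

[0,11] -9+29=20 <22 → l++
[1,11] 0+29=29 >22 → r--
[1,10] 0+24=24 >22 → r--
[1,9] 0+23=23 >22 → r--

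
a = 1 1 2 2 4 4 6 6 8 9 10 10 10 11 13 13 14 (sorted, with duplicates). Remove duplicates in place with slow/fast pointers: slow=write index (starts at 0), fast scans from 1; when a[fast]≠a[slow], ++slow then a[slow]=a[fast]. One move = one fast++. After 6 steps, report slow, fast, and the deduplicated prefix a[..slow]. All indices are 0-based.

(s=0,f=1) a[fast]=1=a[slow] dup → fast++
(s=0,f=2) a[fast]=2≠a[slow]=1 write a[1]=2 → slow++,fast++
(s=1,f=3) a[fast]=2=a[slow] dup → fast++
(s=1,f=4) a[fast]=4≠a[slow]=2 write a[2]=4 → slow++,fast++
(s=2,f=5) a[fast]=4=a[slow] dup → fast++
(s=2,f=6) a[fast]=6≠a[slow]=4 write a[3]=6 → slow++,fast++

slow=3, fast=7, prefix=[1, 2, 4, 6]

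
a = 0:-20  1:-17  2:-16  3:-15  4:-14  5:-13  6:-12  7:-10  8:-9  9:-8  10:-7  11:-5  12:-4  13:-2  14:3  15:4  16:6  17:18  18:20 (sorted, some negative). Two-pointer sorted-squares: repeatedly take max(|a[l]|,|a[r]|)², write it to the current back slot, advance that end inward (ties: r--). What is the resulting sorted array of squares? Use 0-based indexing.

l=0 r=18: |-20|<=|20| out[18]=400, r--
l=0 r=17: |-20|>|18| out[17]=400, l++
l=1 r=17: |-17|<=|18| out[16]=324, r--
l=1 r=16: |-17|>|6| out[15]=289, l++
l=2 r=16: |-16|>|6| out[14]=256, l++
l=3 r=16: |-15|>|6| out[13]=225, l++
l=4 r=16: |-14|>|6| out[12]=196, l++
l=5 r=16: |-13|>|6| out[11]=169, l++
l=6 r=16: |-12|>|6| out[10]=144, l++
l=7 r=16: |-10|>|6| out[9]=100, l++
l=8 r=16: |-9|>|6| out[8]=81, l++
l=9 r=16: |-8|>|6| out[7]=64, l++
l=10 r=16: |-7|>|6| out[6]=49, l++
l=11 r=16: |-5|<=|6| out[5]=36, r--
l=11 r=15: |-5|>|4| out[4]=25, l++
l=12 r=15: |-4|<=|4| out[3]=16, r--
l=12 r=14: |-4|>|3| out[2]=16, l++
l=13 r=14: |-2|<=|3| out[1]=9, r--
l=13 r=13: |-2|<=|-2| out[0]=4, r--

[4, 9, 16, 16, 25, 36, 49, 64, 81, 100, 144, 169, 196, 225, 256, 289, 324, 400, 400]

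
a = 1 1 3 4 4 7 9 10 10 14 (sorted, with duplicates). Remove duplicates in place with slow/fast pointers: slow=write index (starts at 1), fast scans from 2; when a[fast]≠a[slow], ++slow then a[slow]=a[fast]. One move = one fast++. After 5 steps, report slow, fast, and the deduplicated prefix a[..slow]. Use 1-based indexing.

slow=1 fast=2: a[fast]=1=a[slow] dup, fast++
slow=1 fast=3: a[fast]=3≠a[slow]=1 write a[2]=3, slow++,fast++
slow=2 fast=4: a[fast]=4≠a[slow]=3 write a[3]=4, slow++,fast++
slow=3 fast=5: a[fast]=4=a[slow] dup, fast++
slow=3 fast=6: a[fast]=7≠a[slow]=4 write a[4]=7, slow++,fast++

slow=4, fast=7, prefix=[1, 3, 4, 7]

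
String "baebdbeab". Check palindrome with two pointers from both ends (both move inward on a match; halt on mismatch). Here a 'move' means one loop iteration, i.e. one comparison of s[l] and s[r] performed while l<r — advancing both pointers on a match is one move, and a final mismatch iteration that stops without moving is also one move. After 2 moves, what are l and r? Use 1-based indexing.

l=3, r=7

l=1 r=9: 'b'=='b', l++,r--
l=2 r=8: 'a'=='a', l++,r--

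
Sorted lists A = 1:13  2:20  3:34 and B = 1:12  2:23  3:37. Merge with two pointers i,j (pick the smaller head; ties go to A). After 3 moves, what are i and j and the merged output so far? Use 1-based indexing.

[i=1,j=1] A[i]=13>B[j]=12 take 12 → j++
[i=1,j=2] A[i]=13<=B[j]=23 take 13 → i++
[i=2,j=2] A[i]=20<=B[j]=23 take 20 → i++

i=3, j=2, merged so far=[12, 13, 20]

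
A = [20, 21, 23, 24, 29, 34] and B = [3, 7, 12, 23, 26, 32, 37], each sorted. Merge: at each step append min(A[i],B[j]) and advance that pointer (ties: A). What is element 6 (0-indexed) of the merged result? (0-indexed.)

merged[6] = 23

i=0 j=0: A[i]=20>B[j]=3 take 3, j++
i=0 j=1: A[i]=20>B[j]=7 take 7, j++
i=0 j=2: A[i]=20>B[j]=12 take 12, j++
i=0 j=3: A[i]=20<=B[j]=23 take 20, i++
i=1 j=3: A[i]=21<=B[j]=23 take 21, i++
i=2 j=3: A[i]=23<=B[j]=23 take 23, i++
i=3 j=3: A[i]=24>B[j]=23 take 23, j++
i=3 j=4: A[i]=24<=B[j]=26 take 24, i++
i=4 j=4: A[i]=29>B[j]=26 take 26, j++
i=4 j=5: A[i]=29<=B[j]=32 take 29, i++
i=5 j=5: A[i]=34>B[j]=32 take 32, j++
i=5 j=6: A[i]=34<=B[j]=37 take 34, i++
i=6 j=6: A done, take B[j]=37, j++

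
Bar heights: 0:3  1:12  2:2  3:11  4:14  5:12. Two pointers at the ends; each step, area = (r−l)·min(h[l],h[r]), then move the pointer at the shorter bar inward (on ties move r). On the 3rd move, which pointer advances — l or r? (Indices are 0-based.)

l

[0,5] min(3,12)*5=15 best=15 * → l++
[1,5] min(12,12)*4=48 best=48 * → r--
[1,4] min(12,14)*3=36 best=48 → l++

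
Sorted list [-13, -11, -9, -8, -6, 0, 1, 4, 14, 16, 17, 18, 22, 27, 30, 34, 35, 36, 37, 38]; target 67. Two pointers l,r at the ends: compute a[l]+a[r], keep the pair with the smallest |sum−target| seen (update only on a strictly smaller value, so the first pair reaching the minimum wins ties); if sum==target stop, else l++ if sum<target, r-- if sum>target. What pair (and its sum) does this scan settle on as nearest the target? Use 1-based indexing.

[1,20] -13+38=25 d=42 * → l++
[2,20] -11+38=27 d=40 * → l++
[3,20] -9+38=29 d=38 * → l++
[4,20] -8+38=30 d=37 * → l++
[5,20] -6+38=32 d=35 * → l++
[6,20] 0+38=38 d=29 * → l++
[7,20] 1+38=39 d=28 * → l++
[8,20] 4+38=42 d=25 * → l++
[9,20] 14+38=52 d=15 * → l++
[10,20] 16+38=54 d=13 * → l++
[11,20] 17+38=55 d=12 * → l++
[12,20] 18+38=56 d=11 * → l++
[13,20] 22+38=60 d=7 * → l++
[14,20] 27+38=65 d=2 * → l++
[15,20] 30+38=68 d=1 * → r--
[15,19] 30+37=67 d=0 * → stop

pair (30, 37) with sum 67 (|Δ|=0)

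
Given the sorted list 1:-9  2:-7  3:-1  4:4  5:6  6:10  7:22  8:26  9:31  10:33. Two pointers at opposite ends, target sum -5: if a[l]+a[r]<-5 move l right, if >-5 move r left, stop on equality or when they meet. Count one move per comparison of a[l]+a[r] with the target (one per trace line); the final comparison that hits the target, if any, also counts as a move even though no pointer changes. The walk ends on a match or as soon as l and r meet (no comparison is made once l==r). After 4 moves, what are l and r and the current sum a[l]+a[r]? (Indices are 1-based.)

[1,10] -9+33=24 >-5 → r--
[1,9] -9+31=22 >-5 → r--
[1,8] -9+26=17 >-5 → r--
[1,7] -9+22=13 >-5 → r--

l=1, r=6, sum=1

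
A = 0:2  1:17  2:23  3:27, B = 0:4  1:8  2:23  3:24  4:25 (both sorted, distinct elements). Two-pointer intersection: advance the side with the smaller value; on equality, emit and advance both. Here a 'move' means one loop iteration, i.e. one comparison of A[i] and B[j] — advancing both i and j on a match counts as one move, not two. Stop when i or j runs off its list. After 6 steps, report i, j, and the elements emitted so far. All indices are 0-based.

[i=0,j=0] 2<4 → i++
[i=1,j=0] 17>4 → j++
[i=1,j=1] 17>8 → j++
[i=1,j=2] 17<23 → i++
[i=2,j=2] 23==23 emit → i++,j++
[i=3,j=3] 27>24 → j++

i=3, j=4, emitted=[23]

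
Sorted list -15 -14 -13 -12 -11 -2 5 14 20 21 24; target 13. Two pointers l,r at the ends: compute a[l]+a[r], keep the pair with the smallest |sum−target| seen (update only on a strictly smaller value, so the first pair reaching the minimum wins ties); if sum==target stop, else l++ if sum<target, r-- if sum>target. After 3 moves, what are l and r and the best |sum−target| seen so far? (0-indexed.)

[0,10] -15+24=9 d=4 * → l++
[1,10] -14+24=10 d=3 * → l++
[2,10] -13+24=11 d=2 * → l++

l=3, r=10, best |Δ|=2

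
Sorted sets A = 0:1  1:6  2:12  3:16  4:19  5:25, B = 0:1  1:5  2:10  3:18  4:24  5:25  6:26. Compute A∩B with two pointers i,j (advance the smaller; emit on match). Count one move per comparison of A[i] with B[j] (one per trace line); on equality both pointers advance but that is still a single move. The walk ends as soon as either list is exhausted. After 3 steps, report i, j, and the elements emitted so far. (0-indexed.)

[i=0,j=0] 1==1 emit → i++,j++
[i=1,j=1] 6>5 → j++
[i=1,j=2] 6<10 → i++

i=2, j=2, emitted=[1]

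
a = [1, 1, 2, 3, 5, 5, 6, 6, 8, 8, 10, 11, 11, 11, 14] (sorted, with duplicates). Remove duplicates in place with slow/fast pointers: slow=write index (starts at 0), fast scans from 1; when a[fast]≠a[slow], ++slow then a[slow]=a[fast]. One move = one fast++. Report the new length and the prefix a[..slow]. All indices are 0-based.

length 9; prefix = [1, 2, 3, 5, 6, 8, 10, 11, 14]

(s=0,f=1) a[fast]=1=a[slow] dup → fast++
(s=0,f=2) a[fast]=2≠a[slow]=1 write a[1]=2 → slow++,fast++
(s=1,f=3) a[fast]=3≠a[slow]=2 write a[2]=3 → slow++,fast++
(s=2,f=4) a[fast]=5≠a[slow]=3 write a[3]=5 → slow++,fast++
(s=3,f=5) a[fast]=5=a[slow] dup → fast++
(s=3,f=6) a[fast]=6≠a[slow]=5 write a[4]=6 → slow++,fast++
(s=4,f=7) a[fast]=6=a[slow] dup → fast++
(s=4,f=8) a[fast]=8≠a[slow]=6 write a[5]=8 → slow++,fast++
(s=5,f=9) a[fast]=8=a[slow] dup → fast++
(s=5,f=10) a[fast]=10≠a[slow]=8 write a[6]=10 → slow++,fast++
(s=6,f=11) a[fast]=11≠a[slow]=10 write a[7]=11 → slow++,fast++
(s=7,f=12) a[fast]=11=a[slow] dup → fast++
(s=7,f=13) a[fast]=11=a[slow] dup → fast++
(s=7,f=14) a[fast]=14≠a[slow]=11 write a[8]=14 → slow++,fast++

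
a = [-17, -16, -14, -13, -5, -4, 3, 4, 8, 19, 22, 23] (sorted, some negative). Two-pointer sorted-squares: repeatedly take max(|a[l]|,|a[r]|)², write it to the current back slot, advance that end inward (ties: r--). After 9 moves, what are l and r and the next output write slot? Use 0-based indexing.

l=5, r=7, next write slot=2

l=0 r=11: |-17|<=|23| out[11]=529, r--
l=0 r=10: |-17|<=|22| out[10]=484, r--
l=0 r=9: |-17|<=|19| out[9]=361, r--
l=0 r=8: |-17|>|8| out[8]=289, l++
l=1 r=8: |-16|>|8| out[7]=256, l++
l=2 r=8: |-14|>|8| out[6]=196, l++
l=3 r=8: |-13|>|8| out[5]=169, l++
l=4 r=8: |-5|<=|8| out[4]=64, r--
l=4 r=7: |-5|>|4| out[3]=25, l++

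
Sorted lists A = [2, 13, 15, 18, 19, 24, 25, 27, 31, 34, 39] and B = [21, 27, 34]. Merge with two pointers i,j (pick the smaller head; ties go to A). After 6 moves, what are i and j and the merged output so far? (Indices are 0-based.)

i=5, j=1, merged so far=[2, 13, 15, 18, 19, 21]

[i=0,j=0] A[i]=2<=B[j]=21 take 2 → i++
[i=1,j=0] A[i]=13<=B[j]=21 take 13 → i++
[i=2,j=0] A[i]=15<=B[j]=21 take 15 → i++
[i=3,j=0] A[i]=18<=B[j]=21 take 18 → i++
[i=4,j=0] A[i]=19<=B[j]=21 take 19 → i++
[i=5,j=0] A[i]=24>B[j]=21 take 21 → j++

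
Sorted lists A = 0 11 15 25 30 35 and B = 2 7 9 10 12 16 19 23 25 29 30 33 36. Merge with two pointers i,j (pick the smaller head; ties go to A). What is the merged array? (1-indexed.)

i=1 j=1: A[i]=0<=B[j]=2 take 0, i++
i=2 j=1: A[i]=11>B[j]=2 take 2, j++
i=2 j=2: A[i]=11>B[j]=7 take 7, j++
i=2 j=3: A[i]=11>B[j]=9 take 9, j++
i=2 j=4: A[i]=11>B[j]=10 take 10, j++
i=2 j=5: A[i]=11<=B[j]=12 take 11, i++
i=3 j=5: A[i]=15>B[j]=12 take 12, j++
i=3 j=6: A[i]=15<=B[j]=16 take 15, i++
i=4 j=6: A[i]=25>B[j]=16 take 16, j++
i=4 j=7: A[i]=25>B[j]=19 take 19, j++
i=4 j=8: A[i]=25>B[j]=23 take 23, j++
i=4 j=9: A[i]=25<=B[j]=25 take 25, i++
i=5 j=9: A[i]=30>B[j]=25 take 25, j++
i=5 j=10: A[i]=30>B[j]=29 take 29, j++
i=5 j=11: A[i]=30<=B[j]=30 take 30, i++
i=6 j=11: A[i]=35>B[j]=30 take 30, j++
i=6 j=12: A[i]=35>B[j]=33 take 33, j++
i=6 j=13: A[i]=35<=B[j]=36 take 35, i++
i=7 j=13: A done, take B[j]=36, j++

[0, 2, 7, 9, 10, 11, 12, 15, 16, 19, 23, 25, 25, 29, 30, 30, 33, 35, 36]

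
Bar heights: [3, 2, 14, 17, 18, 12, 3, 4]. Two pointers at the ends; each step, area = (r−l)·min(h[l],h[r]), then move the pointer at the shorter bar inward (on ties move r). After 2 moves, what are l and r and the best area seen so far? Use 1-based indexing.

l=1 r=8: min(3,4)*7=21 best=21 *, l++
l=2 r=8: min(2,4)*6=12 best=21, l++

l=3, r=8, best area=21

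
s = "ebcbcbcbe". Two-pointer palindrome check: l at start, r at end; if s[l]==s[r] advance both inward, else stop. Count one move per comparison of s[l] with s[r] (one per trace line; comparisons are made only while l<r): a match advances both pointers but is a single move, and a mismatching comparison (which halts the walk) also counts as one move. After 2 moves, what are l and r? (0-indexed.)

l=2, r=6

[0,8] 'e'=='e' → l++,r--
[1,7] 'b'=='b' → l++,r--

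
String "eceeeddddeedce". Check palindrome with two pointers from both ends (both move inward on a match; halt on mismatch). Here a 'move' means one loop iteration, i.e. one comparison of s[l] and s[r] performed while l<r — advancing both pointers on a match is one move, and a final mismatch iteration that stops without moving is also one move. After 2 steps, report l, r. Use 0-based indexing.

l=0 r=13: 'e'=='e', l++,r--
l=1 r=12: 'c'=='c', l++,r--

l=2, r=11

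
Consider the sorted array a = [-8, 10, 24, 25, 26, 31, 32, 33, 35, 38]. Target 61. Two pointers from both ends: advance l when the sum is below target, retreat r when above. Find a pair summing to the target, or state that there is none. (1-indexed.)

l=1 r=10: -8+38=30 <61, l++
l=2 r=10: 10+38=48 <61, l++
l=3 r=10: 24+38=62 >61, r--
l=3 r=9: 24+35=59 <61, l++
l=4 r=9: 25+35=60 <61, l++
l=5 r=9: 26+35=61, found

(26, 35)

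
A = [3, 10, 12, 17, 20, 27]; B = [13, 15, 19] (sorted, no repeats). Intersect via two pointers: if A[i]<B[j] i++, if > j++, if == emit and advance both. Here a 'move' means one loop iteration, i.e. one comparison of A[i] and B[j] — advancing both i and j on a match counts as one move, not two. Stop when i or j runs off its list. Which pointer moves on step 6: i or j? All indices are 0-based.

[i=0,j=0] 3<13 → i++
[i=1,j=0] 10<13 → i++
[i=2,j=0] 12<13 → i++
[i=3,j=0] 17>13 → j++
[i=3,j=1] 17>15 → j++
[i=3,j=2] 17<19 → i++

i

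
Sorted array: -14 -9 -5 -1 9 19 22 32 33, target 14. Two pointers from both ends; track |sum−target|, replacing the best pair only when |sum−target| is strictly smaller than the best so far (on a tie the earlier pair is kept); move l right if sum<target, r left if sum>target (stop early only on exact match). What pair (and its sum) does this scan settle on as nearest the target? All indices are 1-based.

[1,9] -14+33=19 d=5 * → r--
[1,8] -14+32=18 d=4 * → r--
[1,7] -14+22=8 d=6 → l++
[2,7] -9+22=13 d=1 * → l++
[3,7] -5+22=17 d=3 → r--
[3,6] -5+19=14 d=0 * → stop

pair (-5, 19) with sum 14 (|Δ|=0)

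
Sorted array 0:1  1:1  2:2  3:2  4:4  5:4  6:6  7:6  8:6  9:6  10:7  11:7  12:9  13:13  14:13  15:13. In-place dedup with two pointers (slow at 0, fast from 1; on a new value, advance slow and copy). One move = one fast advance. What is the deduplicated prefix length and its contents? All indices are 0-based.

(s=0,f=1) a[fast]=1=a[slow] dup → fast++
(s=0,f=2) a[fast]=2≠a[slow]=1 write a[1]=2 → slow++,fast++
(s=1,f=3) a[fast]=2=a[slow] dup → fast++
(s=1,f=4) a[fast]=4≠a[slow]=2 write a[2]=4 → slow++,fast++
(s=2,f=5) a[fast]=4=a[slow] dup → fast++
(s=2,f=6) a[fast]=6≠a[slow]=4 write a[3]=6 → slow++,fast++
(s=3,f=7) a[fast]=6=a[slow] dup → fast++
(s=3,f=8) a[fast]=6=a[slow] dup → fast++
(s=3,f=9) a[fast]=6=a[slow] dup → fast++
(s=3,f=10) a[fast]=7≠a[slow]=6 write a[4]=7 → slow++,fast++
(s=4,f=11) a[fast]=7=a[slow] dup → fast++
(s=4,f=12) a[fast]=9≠a[slow]=7 write a[5]=9 → slow++,fast++
(s=5,f=13) a[fast]=13≠a[slow]=9 write a[6]=13 → slow++,fast++
(s=6,f=14) a[fast]=13=a[slow] dup → fast++
(s=6,f=15) a[fast]=13=a[slow] dup → fast++

length 7; prefix = [1, 2, 4, 6, 7, 9, 13]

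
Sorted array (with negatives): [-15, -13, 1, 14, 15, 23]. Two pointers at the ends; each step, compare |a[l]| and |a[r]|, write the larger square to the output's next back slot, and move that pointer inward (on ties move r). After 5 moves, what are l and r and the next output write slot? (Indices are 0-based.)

l=2, r=2, next write slot=0

l=0 r=5: |-15|<=|23| out[5]=529, r--
l=0 r=4: |-15|<=|15| out[4]=225, r--
l=0 r=3: |-15|>|14| out[3]=225, l++
l=1 r=3: |-13|<=|14| out[2]=196, r--
l=1 r=2: |-13|>|1| out[1]=169, l++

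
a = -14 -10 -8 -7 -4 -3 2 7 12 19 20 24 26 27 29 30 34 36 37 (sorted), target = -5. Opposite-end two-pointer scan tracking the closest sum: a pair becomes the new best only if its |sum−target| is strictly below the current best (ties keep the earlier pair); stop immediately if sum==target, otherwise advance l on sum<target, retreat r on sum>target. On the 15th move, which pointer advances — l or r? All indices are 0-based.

l

l=0 r=18: -14+37=23 d=28 *, r--
l=0 r=17: -14+36=22 d=27 *, r--
l=0 r=16: -14+34=20 d=25 *, r--
l=0 r=15: -14+30=16 d=21 *, r--
l=0 r=14: -14+29=15 d=20 *, r--
l=0 r=13: -14+27=13 d=18 *, r--
l=0 r=12: -14+26=12 d=17 *, r--
l=0 r=11: -14+24=10 d=15 *, r--
l=0 r=10: -14+20=6 d=11 *, r--
l=0 r=9: -14+19=5 d=10 *, r--
l=0 r=8: -14+12=-2 d=3 *, r--
l=0 r=7: -14+7=-7 d=2 *, l++
l=1 r=7: -10+7=-3 d=2, r--
l=1 r=6: -10+2=-8 d=3, l++
l=2 r=6: -8+2=-6 d=1 *, l++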